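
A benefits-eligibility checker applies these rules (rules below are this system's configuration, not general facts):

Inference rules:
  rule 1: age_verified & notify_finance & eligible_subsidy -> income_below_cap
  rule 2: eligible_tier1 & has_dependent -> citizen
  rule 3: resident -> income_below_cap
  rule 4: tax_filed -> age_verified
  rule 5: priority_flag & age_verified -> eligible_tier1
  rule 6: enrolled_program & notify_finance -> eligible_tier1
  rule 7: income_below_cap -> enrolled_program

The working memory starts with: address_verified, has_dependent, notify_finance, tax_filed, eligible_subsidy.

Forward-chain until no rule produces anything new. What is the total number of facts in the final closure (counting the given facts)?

Round 1 fires rule 4, giving age_verified.
Round 2 fires rule 1, giving income_below_cap.
Round 3 fires rule 7, giving enrolled_program.
Round 4 fires rule 6, giving eligible_tier1.
Round 5 fires rule 2, giving citizen.
Closure: {address_verified, age_verified, citizen, eligible_subsidy, eligible_tier1, enrolled_program, has_dependent, income_below_cap, notify_finance, tax_filed} — 10 facts.

10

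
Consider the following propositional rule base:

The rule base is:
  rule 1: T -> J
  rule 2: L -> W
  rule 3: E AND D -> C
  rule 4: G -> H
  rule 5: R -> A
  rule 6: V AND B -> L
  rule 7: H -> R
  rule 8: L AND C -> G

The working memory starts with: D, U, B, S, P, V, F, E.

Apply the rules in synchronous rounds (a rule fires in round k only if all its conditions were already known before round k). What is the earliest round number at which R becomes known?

Round 1 fires rule 3, rule 6, giving C, L.
Round 2 fires rule 2, rule 8, giving W, G.
Round 3 fires rule 4, giving H.
Round 4 fires rule 7, giving R.
R first appears in round 4.

4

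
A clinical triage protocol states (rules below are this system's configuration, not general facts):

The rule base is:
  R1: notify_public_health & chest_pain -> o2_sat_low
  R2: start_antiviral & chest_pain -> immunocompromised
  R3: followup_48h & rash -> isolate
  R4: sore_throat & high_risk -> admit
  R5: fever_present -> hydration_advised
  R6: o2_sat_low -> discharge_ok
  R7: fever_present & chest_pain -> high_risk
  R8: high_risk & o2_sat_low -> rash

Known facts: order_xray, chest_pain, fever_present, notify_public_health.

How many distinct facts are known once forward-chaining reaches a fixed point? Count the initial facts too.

9

Round 1: R1 [notify_public_health & chest_pain -> o2_sat_low]; R5 [fever_present -> hydration_advised]; R7 [fever_present & chest_pain -> high_risk]. Adds o2_sat_low, hydration_advised, high_risk.
Round 2: R6 [o2_sat_low -> discharge_ok]; R8 [high_risk & o2_sat_low -> rash]. Adds discharge_ok, rash.
Closure: {chest_pain, discharge_ok, fever_present, high_risk, hydration_advised, notify_public_health, o2_sat_low, order_xray, rash} — 9 facts.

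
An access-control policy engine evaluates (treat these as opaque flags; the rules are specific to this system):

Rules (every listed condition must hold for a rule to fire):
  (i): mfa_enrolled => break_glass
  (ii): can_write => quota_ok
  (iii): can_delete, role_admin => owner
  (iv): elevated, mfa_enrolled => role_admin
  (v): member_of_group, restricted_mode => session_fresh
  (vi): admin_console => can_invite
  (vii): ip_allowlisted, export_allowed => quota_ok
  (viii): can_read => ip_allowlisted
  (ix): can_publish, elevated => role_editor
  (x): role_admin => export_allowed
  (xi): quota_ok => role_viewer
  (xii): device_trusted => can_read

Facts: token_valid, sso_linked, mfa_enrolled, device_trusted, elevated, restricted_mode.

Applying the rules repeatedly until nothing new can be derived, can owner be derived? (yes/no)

no

Round 1: (i) [mfa_enrolled => break_glass]; (iv) [elevated, mfa_enrolled => role_admin]; (xii) [device_trusted => can_read]. New: break_glass, role_admin, can_read.
Round 2: (viii) [can_read => ip_allowlisted]; (x) [role_admin => export_allowed]. New: ip_allowlisted, export_allowed.
Round 3: (vii) [ip_allowlisted, export_allowed => quota_ok]. New: quota_ok.
Round 4: (xi) [quota_ok => role_viewer]. New: role_viewer.
Fixed point reached. owner is concluded only by (iii); (iii) needs can_delete (never derived).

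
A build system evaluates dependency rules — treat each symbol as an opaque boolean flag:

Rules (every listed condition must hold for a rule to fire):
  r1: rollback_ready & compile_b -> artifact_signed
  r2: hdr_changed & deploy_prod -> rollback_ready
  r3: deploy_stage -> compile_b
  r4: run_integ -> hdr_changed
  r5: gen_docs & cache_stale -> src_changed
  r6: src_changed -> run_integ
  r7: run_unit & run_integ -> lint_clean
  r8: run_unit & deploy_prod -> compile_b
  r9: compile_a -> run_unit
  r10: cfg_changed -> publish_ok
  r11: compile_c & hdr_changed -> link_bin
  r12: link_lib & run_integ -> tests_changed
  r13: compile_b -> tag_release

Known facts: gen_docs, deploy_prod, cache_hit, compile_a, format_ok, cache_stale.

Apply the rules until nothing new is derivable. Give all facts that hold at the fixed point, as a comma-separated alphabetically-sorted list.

Round 1: r5 [gen_docs & cache_stale -> src_changed]; r9 [compile_a -> run_unit]. Adds src_changed, run_unit.
Round 2: r6 [src_changed -> run_integ]; r8 [run_unit & deploy_prod -> compile_b]. Adds run_integ, compile_b.
Round 3: r4 [run_integ -> hdr_changed]; r7 [run_unit & run_integ -> lint_clean]; r13 [compile_b -> tag_release]. Adds hdr_changed, lint_clean, tag_release.
Round 4: r2 [hdr_changed & deploy_prod -> rollback_ready]. Adds rollback_ready.
Round 5: r1 [rollback_ready & compile_b -> artifact_signed]. Adds artifact_signed.

artifact_signed, cache_hit, cache_stale, compile_a, compile_b, deploy_prod, format_ok, gen_docs, hdr_changed, lint_clean, rollback_ready, run_integ, run_unit, src_changed, tag_release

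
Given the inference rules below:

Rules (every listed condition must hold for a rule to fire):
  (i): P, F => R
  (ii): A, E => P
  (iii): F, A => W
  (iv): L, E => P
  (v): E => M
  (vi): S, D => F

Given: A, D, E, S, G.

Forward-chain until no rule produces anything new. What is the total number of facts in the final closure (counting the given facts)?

[1] (ii) [A, E => P]; (v) [E => M]; (vi) [S, D => F]. ⇒ new: P, M, F.
[2] (i) [P, F => R]; (iii) [F, A => W]. ⇒ new: R, W.
Closure: {A, D, E, F, G, M, P, R, S, W} — 10 facts.

10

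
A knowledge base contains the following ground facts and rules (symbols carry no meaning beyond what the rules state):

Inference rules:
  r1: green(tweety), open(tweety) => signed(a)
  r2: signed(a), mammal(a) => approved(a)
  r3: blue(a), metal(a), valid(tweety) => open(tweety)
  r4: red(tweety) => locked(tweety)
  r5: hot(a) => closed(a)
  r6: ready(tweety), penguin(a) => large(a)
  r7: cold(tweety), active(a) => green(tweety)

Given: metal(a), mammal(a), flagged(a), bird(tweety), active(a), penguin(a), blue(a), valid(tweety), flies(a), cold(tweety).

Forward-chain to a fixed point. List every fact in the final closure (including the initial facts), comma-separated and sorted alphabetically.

active(a), approved(a), bird(tweety), blue(a), cold(tweety), flagged(a), flies(a), green(tweety), mammal(a), metal(a), open(tweety), penguin(a), signed(a), valid(tweety)

Round 1: r3 [blue(a), metal(a), valid(tweety) => open(tweety)]; r7 [cold(tweety), active(a) => green(tweety)]. New: open(tweety), green(tweety).
Round 2: r1 [green(tweety), open(tweety) => signed(a)]. New: signed(a).
Round 3: r2 [signed(a), mammal(a) => approved(a)]. New: approved(a).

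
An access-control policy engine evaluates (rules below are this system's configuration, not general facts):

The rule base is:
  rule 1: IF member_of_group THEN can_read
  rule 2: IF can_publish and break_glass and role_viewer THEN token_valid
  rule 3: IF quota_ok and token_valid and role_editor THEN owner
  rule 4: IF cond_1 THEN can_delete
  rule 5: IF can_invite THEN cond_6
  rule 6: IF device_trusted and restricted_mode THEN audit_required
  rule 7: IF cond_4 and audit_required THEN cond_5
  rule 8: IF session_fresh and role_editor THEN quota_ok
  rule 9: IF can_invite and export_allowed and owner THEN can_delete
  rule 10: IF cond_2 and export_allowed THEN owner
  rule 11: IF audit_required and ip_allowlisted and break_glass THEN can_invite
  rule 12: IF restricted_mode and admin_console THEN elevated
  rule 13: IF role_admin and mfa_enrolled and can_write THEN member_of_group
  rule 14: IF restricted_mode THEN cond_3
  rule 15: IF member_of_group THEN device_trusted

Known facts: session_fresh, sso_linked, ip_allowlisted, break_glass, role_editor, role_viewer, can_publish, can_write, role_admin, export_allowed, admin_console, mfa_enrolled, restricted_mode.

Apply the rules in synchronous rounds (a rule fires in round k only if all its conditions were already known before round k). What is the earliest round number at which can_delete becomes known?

Round 1: rule 2 [IF can_publish and break_glass and role_viewer THEN token_valid]; rule 8 [IF session_fresh and role_editor THEN quota_ok]; rule 12 [IF restricted_mode and admin_console THEN elevated]; rule 13 [IF role_admin and mfa_enrolled and can_write THEN member_of_group]; rule 14 [IF restricted_mode THEN cond_3]. Adds token_valid, quota_ok, elevated, member_of_group, cond_3.
Round 2: rule 1 [IF member_of_group THEN can_read]; rule 3 [IF quota_ok and token_valid and role_editor THEN owner]; rule 15 [IF member_of_group THEN device_trusted]. Adds can_read, owner, device_trusted.
Round 3: rule 6 [IF device_trusted and restricted_mode THEN audit_required]. Adds audit_required.
Round 4: rule 11 [IF audit_required and ip_allowlisted and break_glass THEN can_invite]. Adds can_invite.
Round 5: rule 5 [IF can_invite THEN cond_6]; rule 9 [IF can_invite and export_allowed and owner THEN can_delete]. Adds cond_6, can_delete.
can_delete first appears in round 5.

5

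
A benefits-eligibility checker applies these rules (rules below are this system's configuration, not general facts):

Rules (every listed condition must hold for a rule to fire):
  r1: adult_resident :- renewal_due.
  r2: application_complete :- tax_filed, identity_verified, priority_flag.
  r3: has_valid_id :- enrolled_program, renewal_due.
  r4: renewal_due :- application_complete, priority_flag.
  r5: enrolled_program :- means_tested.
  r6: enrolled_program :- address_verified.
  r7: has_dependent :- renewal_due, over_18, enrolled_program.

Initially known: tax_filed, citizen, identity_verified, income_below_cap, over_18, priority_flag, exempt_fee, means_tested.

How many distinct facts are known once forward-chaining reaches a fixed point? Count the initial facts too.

Round 1 fires r2, r5, giving application_complete, enrolled_program.
Round 2 fires r4, giving renewal_due.
Round 3 fires r1, r3, r7, giving adult_resident, has_valid_id, has_dependent.
Closure: {adult_resident, application_complete, citizen, enrolled_program, exempt_fee, has_dependent, has_valid_id, identity_verified, income_below_cap, means_tested, over_18, priority_flag, renewal_due, tax_filed} — 14 facts.

14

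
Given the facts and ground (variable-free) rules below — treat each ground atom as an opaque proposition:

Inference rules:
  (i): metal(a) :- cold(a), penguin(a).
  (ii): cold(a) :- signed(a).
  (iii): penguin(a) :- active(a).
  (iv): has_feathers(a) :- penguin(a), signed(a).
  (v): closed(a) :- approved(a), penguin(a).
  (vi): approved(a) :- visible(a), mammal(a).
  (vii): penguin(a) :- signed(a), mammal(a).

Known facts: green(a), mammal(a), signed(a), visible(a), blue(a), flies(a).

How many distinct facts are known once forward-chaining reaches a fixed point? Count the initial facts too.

12

Round 1: (ii) [cold(a) :- signed(a).]; (vi) [approved(a) :- visible(a), mammal(a).]; (vii) [penguin(a) :- signed(a), mammal(a).]. Adds cold(a), approved(a), penguin(a).
Round 2: (i) [metal(a) :- cold(a), penguin(a).]; (iv) [has_feathers(a) :- penguin(a), signed(a).]; (v) [closed(a) :- approved(a), penguin(a).]. Adds metal(a), has_feathers(a), closed(a).
Closure: {approved(a), blue(a), closed(a), cold(a), flies(a), green(a), has_feathers(a), mammal(a), metal(a), penguin(a), signed(a), visible(a)} — 12 facts.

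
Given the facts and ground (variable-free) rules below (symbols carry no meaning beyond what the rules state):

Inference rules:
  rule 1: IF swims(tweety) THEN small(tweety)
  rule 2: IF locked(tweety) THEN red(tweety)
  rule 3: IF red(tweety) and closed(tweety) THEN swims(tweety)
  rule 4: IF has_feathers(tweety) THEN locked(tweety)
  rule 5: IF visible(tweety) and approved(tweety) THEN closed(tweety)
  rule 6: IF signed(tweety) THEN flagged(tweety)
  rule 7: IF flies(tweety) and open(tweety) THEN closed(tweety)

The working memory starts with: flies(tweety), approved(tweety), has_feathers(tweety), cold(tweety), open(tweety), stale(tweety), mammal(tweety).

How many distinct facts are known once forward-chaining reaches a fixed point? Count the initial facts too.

Round 1 — rule 4, rule 7, derive locked(tweety), closed(tweety).
Round 2 — rule 2, derive red(tweety).
Round 3 — rule 3, derive swims(tweety).
Round 4 — rule 1, derive small(tweety).
Closure: {approved(tweety), closed(tweety), cold(tweety), flies(tweety), has_feathers(tweety), locked(tweety), mammal(tweety), open(tweety), red(tweety), small(tweety), stale(tweety), swims(tweety)} — 12 facts.

12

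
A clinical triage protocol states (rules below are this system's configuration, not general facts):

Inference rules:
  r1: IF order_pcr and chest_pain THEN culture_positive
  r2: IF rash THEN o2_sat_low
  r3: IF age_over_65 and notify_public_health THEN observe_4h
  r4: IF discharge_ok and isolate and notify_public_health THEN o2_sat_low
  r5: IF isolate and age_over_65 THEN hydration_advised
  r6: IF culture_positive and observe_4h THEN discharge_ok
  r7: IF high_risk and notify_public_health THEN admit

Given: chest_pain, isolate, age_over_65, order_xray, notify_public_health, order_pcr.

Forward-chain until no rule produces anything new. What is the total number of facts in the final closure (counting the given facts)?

11

Round 1: r1 [IF order_pcr and chest_pain THEN culture_positive]; r3 [IF age_over_65 and notify_public_health THEN observe_4h]; r5 [IF isolate and age_over_65 THEN hydration_advised]. New: culture_positive, observe_4h, hydration_advised.
Round 2: r6 [IF culture_positive and observe_4h THEN discharge_ok]. New: discharge_ok.
Round 3: r4 [IF discharge_ok and isolate and notify_public_health THEN o2_sat_low]. New: o2_sat_low.
Closure: {age_over_65, chest_pain, culture_positive, discharge_ok, hydration_advised, isolate, notify_public_health, o2_sat_low, observe_4h, order_pcr, order_xray} — 11 facts.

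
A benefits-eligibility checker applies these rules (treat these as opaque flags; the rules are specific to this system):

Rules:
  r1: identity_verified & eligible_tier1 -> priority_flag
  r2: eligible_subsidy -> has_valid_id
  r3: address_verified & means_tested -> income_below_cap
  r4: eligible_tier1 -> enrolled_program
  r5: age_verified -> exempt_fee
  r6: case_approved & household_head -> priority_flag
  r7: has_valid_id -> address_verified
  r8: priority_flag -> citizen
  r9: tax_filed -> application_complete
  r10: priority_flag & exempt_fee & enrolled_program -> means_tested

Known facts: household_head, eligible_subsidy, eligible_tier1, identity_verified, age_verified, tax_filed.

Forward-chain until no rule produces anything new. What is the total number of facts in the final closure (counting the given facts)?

15

Round 1: r1 [identity_verified & eligible_tier1 -> priority_flag]; r2 [eligible_subsidy -> has_valid_id]; r4 [eligible_tier1 -> enrolled_program]; r5 [age_verified -> exempt_fee]; r9 [tax_filed -> application_complete]. Adds priority_flag, has_valid_id, enrolled_program, exempt_fee, application_complete.
Round 2: r7 [has_valid_id -> address_verified]; r8 [priority_flag -> citizen]; r10 [priority_flag & exempt_fee & enrolled_program -> means_tested]. Adds address_verified, citizen, means_tested.
Round 3: r3 [address_verified & means_tested -> income_below_cap]. Adds income_below_cap.
Closure: {address_verified, age_verified, application_complete, citizen, eligible_subsidy, eligible_tier1, enrolled_program, exempt_fee, has_valid_id, household_head, identity_verified, income_below_cap, means_tested, priority_flag, tax_filed} — 15 facts.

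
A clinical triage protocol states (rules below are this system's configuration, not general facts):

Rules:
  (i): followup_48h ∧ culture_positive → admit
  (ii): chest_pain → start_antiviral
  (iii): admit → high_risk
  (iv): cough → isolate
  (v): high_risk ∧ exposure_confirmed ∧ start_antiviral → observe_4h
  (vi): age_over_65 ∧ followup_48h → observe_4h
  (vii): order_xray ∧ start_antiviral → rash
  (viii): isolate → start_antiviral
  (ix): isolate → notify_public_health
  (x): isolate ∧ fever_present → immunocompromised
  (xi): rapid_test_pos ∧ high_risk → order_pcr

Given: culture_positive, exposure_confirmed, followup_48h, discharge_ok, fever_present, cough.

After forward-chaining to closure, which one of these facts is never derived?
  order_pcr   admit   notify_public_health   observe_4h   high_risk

order_pcr

Round 1 fires (i), (iv), giving admit, isolate.
Round 2 fires (iii), (viii), (ix), (x), giving high_risk, start_antiviral, notify_public_health, immunocompromised.
Round 3 fires (v), giving observe_4h.
Derived: high_risk (round 2), admit (round 1), notify_public_health (round 2), observe_4h (round 3). order_pcr never appears in any round.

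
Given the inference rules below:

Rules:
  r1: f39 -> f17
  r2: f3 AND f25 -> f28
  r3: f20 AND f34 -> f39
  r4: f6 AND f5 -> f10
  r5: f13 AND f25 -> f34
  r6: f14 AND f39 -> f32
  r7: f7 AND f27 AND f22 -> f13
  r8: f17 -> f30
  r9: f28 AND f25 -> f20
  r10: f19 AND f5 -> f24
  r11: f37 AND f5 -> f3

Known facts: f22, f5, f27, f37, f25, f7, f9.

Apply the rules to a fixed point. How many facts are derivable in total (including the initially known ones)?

15

Round 1: r7 [f7 AND f27 AND f22 -> f13]; r11 [f37 AND f5 -> f3]. New: f13, f3.
Round 2: r2 [f3 AND f25 -> f28]; r5 [f13 AND f25 -> f34]. New: f28, f34.
Round 3: r9 [f28 AND f25 -> f20]. New: f20.
Round 4: r3 [f20 AND f34 -> f39]. New: f39.
Round 5: r1 [f39 -> f17]. New: f17.
Round 6: r8 [f17 -> f30]. New: f30.
Closure: {f13, f17, f20, f22, f25, f27, f28, f3, f30, f34, f37, f39, f5, f7, f9} — 15 facts.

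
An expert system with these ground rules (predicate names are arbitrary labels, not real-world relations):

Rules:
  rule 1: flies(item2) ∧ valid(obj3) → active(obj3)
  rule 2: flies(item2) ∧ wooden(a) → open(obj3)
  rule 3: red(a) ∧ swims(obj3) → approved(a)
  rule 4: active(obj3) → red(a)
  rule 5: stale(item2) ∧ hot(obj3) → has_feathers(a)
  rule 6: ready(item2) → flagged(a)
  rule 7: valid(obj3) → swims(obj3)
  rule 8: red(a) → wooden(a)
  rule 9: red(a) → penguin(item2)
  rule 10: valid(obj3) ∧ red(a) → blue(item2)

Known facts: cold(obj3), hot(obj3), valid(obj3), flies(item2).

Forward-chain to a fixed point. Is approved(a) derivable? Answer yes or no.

yes

Round 1 — rule 1, rule 7, derive active(obj3), swims(obj3).
Round 2 — rule 4, derive red(a).
Round 3 — rule 3, rule 8, rule 9, rule 10, derive approved(a), wooden(a), penguin(item2), blue(item2).
Round 4 — rule 2, derive open(obj3).
approved(a) appears in round 3, so it is derivable.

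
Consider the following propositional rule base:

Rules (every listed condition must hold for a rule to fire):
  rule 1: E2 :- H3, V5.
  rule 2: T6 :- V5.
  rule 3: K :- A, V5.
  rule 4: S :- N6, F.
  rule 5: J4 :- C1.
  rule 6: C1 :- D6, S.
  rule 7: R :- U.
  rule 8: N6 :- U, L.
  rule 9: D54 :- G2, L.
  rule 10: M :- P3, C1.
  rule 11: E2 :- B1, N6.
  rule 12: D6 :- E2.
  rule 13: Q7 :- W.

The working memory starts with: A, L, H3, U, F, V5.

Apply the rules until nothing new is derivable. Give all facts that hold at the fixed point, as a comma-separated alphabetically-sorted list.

Round 1 — rule 1, rule 2, rule 3, rule 7, rule 8, derive E2, T6, K, R, N6.
Round 2 — rule 4, rule 12, derive S, D6.
Round 3 — rule 6, derive C1.
Round 4 — rule 5, derive J4.

A, C1, D6, E2, F, H3, J4, K, L, N6, R, S, T6, U, V5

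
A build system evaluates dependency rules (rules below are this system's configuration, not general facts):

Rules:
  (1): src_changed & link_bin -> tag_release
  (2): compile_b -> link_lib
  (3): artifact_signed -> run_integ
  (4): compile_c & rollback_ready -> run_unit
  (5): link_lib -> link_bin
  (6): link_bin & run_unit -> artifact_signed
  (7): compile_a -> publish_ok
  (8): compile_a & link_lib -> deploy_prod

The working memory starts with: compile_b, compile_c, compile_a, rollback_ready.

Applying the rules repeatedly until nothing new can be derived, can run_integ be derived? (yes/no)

yes

Round 1: (2) [compile_b -> link_lib]; (4) [compile_c & rollback_ready -> run_unit]; (7) [compile_a -> publish_ok]. Adds link_lib, run_unit, publish_ok.
Round 2: (5) [link_lib -> link_bin]; (8) [compile_a & link_lib -> deploy_prod]. Adds link_bin, deploy_prod.
Round 3: (6) [link_bin & run_unit -> artifact_signed]. Adds artifact_signed.
Round 4: (3) [artifact_signed -> run_integ]. Adds run_integ.
run_integ appears in round 4, so it is derivable.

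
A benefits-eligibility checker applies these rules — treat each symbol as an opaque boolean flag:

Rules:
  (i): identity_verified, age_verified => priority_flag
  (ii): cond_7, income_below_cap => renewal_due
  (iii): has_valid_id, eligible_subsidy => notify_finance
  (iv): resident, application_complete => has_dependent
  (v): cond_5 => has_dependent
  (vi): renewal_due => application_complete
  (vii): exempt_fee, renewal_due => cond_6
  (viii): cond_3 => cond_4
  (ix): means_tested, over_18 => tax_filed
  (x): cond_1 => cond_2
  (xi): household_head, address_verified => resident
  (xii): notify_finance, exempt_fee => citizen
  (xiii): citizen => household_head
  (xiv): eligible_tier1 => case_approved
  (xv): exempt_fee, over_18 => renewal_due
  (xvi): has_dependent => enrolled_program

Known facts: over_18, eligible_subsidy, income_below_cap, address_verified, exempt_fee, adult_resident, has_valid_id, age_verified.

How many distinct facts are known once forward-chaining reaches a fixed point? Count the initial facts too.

[1] (iii) [has_valid_id, eligible_subsidy => notify_finance]; (xv) [exempt_fee, over_18 => renewal_due]. ⇒ new: notify_finance, renewal_due.
[2] (vi) [renewal_due => application_complete]; (vii) [exempt_fee, renewal_due => cond_6]; (xii) [notify_finance, exempt_fee => citizen]. ⇒ new: application_complete, cond_6, citizen.
[3] (xiii) [citizen => household_head]. ⇒ new: household_head.
[4] (xi) [household_head, address_verified => resident]. ⇒ new: resident.
[5] (iv) [resident, application_complete => has_dependent]. ⇒ new: has_dependent.
[6] (xvi) [has_dependent => enrolled_program]. ⇒ new: enrolled_program.
Closure: {address_verified, adult_resident, age_verified, application_complete, citizen, cond_6, eligible_subsidy, enrolled_program, exempt_fee, has_dependent, has_valid_id, household_head, income_below_cap, notify_finance, over_18, renewal_due, resident} — 17 facts.

17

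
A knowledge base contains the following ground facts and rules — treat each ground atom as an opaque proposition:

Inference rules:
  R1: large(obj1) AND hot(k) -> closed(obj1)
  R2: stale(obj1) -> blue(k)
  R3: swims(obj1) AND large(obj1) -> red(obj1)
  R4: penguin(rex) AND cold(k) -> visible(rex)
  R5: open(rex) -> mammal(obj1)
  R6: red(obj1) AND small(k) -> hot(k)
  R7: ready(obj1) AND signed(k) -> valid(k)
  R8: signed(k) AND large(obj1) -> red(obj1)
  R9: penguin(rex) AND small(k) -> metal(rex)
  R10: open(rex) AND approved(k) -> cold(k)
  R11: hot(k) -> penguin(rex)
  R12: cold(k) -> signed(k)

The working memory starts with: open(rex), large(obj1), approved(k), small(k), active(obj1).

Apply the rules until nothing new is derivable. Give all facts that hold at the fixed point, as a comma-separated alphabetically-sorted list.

Round 1 fires R5, R10, giving mammal(obj1), cold(k).
Round 2 fires R12, giving signed(k).
Round 3 fires R8, giving red(obj1).
Round 4 fires R6, giving hot(k).
Round 5 fires R1, R11, giving closed(obj1), penguin(rex).
Round 6 fires R4, R9, giving visible(rex), metal(rex).

active(obj1), approved(k), closed(obj1), cold(k), hot(k), large(obj1), mammal(obj1), metal(rex), open(rex), penguin(rex), red(obj1), signed(k), small(k), visible(rex)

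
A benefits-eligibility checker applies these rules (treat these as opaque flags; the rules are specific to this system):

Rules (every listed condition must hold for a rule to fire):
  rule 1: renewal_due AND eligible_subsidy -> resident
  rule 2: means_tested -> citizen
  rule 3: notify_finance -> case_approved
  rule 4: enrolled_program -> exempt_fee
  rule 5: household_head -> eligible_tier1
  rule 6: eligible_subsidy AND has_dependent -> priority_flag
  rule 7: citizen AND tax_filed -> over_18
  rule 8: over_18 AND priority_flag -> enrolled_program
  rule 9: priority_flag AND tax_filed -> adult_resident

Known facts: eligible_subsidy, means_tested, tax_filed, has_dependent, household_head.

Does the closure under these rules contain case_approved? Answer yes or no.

Round 1: rule 2 [means_tested -> citizen]; rule 5 [household_head -> eligible_tier1]; rule 6 [eligible_subsidy AND has_dependent -> priority_flag]. New: citizen, eligible_tier1, priority_flag.
Round 2: rule 7 [citizen AND tax_filed -> over_18]; rule 9 [priority_flag AND tax_filed -> adult_resident]. New: over_18, adult_resident.
Round 3: rule 8 [over_18 AND priority_flag -> enrolled_program]. New: enrolled_program.
Round 4: rule 4 [enrolled_program -> exempt_fee]. New: exempt_fee.
Fixed point reached. case_approved is concluded only by rule 3; rule 3 needs notify_finance (never derived).

no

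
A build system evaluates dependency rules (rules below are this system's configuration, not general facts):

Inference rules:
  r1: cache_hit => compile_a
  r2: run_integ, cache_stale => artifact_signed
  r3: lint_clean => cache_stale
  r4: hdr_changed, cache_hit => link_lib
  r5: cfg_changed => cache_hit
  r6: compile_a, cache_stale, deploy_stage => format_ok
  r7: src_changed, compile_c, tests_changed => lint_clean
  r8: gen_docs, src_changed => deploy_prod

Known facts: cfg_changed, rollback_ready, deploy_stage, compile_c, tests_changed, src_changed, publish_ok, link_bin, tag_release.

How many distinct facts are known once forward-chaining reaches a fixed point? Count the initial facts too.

Round 1: r5 [cfg_changed => cache_hit]; r7 [src_changed, compile_c, tests_changed => lint_clean]. Adds cache_hit, lint_clean.
Round 2: r1 [cache_hit => compile_a]; r3 [lint_clean => cache_stale]. Adds compile_a, cache_stale.
Round 3: r6 [compile_a, cache_stale, deploy_stage => format_ok]. Adds format_ok.
Closure: {cache_hit, cache_stale, cfg_changed, compile_a, compile_c, deploy_stage, format_ok, link_bin, lint_clean, publish_ok, rollback_ready, src_changed, tag_release, tests_changed} — 14 facts.

14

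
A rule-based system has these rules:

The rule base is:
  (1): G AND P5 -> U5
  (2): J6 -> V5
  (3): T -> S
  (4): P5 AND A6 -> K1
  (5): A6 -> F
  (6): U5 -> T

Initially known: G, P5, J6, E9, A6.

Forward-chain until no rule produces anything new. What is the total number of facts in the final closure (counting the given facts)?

[1] (1) [G AND P5 -> U5]; (2) [J6 -> V5]; (4) [P5 AND A6 -> K1]; (5) [A6 -> F]. ⇒ new: U5, V5, K1, F.
[2] (6) [U5 -> T]. ⇒ new: T.
[3] (3) [T -> S]. ⇒ new: S.
Closure: {A6, E9, F, G, J6, K1, P5, S, T, U5, V5} — 11 facts.

11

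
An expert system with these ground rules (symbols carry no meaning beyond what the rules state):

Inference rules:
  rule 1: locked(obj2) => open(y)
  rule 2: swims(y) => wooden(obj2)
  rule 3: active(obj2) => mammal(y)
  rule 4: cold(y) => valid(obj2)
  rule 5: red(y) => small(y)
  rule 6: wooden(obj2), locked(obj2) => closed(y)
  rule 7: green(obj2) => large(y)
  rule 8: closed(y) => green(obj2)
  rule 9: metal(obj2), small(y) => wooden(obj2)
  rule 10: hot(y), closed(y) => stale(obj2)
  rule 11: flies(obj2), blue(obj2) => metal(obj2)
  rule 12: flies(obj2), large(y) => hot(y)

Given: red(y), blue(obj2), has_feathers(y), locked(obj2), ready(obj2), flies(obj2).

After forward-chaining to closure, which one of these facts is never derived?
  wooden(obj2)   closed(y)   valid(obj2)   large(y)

valid(obj2)

Round 1: rule 1 [locked(obj2) => open(y)]; rule 5 [red(y) => small(y)]; rule 11 [flies(obj2), blue(obj2) => metal(obj2)]. Adds open(y), small(y), metal(obj2).
Round 2: rule 9 [metal(obj2), small(y) => wooden(obj2)]. Adds wooden(obj2).
Round 3: rule 6 [wooden(obj2), locked(obj2) => closed(y)]. Adds closed(y).
Round 4: rule 8 [closed(y) => green(obj2)]. Adds green(obj2).
Round 5: rule 7 [green(obj2) => large(y)]. Adds large(y).
Round 6: rule 12 [flies(obj2), large(y) => hot(y)]. Adds hot(y).
Round 7: rule 10 [hot(y), closed(y) => stale(obj2)]. Adds stale(obj2).
Derived: wooden(obj2) (round 2), large(y) (round 5), closed(y) (round 3). valid(obj2) never appears in any round.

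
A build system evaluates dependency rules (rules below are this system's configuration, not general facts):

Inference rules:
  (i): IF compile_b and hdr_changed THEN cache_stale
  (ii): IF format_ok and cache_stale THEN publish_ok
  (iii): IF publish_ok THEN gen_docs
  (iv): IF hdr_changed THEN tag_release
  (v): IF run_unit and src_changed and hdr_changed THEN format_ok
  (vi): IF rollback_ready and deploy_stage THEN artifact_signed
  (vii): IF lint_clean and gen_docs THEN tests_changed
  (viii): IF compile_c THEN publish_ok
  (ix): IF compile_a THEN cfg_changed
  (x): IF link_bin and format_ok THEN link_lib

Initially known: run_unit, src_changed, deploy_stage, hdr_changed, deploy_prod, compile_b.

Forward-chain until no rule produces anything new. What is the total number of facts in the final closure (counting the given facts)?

Round 1 fires (i), (iv), (v), giving cache_stale, tag_release, format_ok.
Round 2 fires (ii), giving publish_ok.
Round 3 fires (iii), giving gen_docs.
Closure: {cache_stale, compile_b, deploy_prod, deploy_stage, format_ok, gen_docs, hdr_changed, publish_ok, run_unit, src_changed, tag_release} — 11 facts.

11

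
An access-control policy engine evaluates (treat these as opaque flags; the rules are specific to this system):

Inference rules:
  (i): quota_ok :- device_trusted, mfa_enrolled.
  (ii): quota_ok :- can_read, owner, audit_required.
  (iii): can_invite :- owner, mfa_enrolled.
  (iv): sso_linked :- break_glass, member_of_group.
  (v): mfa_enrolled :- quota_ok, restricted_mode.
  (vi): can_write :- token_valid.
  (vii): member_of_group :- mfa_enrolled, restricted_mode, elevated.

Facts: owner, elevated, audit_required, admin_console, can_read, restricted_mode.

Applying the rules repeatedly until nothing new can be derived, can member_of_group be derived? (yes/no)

yes

Round 1: (ii) [quota_ok :- can_read, owner, audit_required.]. Adds quota_ok.
Round 2: (v) [mfa_enrolled :- quota_ok, restricted_mode.]. Adds mfa_enrolled.
Round 3: (iii) [can_invite :- owner, mfa_enrolled.]; (vii) [member_of_group :- mfa_enrolled, restricted_mode, elevated.]. Adds can_invite, member_of_group.
member_of_group appears in round 3, so it is derivable.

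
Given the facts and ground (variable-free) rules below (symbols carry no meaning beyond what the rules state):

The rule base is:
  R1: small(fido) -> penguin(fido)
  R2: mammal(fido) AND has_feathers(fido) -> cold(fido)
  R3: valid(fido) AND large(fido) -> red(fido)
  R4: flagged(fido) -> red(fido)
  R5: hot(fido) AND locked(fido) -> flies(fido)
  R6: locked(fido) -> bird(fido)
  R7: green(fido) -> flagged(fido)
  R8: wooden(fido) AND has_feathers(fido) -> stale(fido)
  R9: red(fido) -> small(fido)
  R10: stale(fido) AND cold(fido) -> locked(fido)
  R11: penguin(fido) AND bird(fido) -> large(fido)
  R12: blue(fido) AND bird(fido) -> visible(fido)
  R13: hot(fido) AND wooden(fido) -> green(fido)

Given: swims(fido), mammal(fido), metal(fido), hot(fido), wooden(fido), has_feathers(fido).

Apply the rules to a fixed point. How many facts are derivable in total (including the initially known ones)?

17

Round 1 fires R2, R8, R13, giving cold(fido), stale(fido), green(fido).
Round 2 fires R7, R10, giving flagged(fido), locked(fido).
Round 3 fires R4, R5, R6, giving red(fido), flies(fido), bird(fido).
Round 4 fires R9, giving small(fido).
Round 5 fires R1, giving penguin(fido).
Round 6 fires R11, giving large(fido).
Closure: {bird(fido), cold(fido), flagged(fido), flies(fido), green(fido), has_feathers(fido), hot(fido), large(fido), locked(fido), mammal(fido), metal(fido), penguin(fido), red(fido), small(fido), stale(fido), swims(fido), wooden(fido)} — 17 facts.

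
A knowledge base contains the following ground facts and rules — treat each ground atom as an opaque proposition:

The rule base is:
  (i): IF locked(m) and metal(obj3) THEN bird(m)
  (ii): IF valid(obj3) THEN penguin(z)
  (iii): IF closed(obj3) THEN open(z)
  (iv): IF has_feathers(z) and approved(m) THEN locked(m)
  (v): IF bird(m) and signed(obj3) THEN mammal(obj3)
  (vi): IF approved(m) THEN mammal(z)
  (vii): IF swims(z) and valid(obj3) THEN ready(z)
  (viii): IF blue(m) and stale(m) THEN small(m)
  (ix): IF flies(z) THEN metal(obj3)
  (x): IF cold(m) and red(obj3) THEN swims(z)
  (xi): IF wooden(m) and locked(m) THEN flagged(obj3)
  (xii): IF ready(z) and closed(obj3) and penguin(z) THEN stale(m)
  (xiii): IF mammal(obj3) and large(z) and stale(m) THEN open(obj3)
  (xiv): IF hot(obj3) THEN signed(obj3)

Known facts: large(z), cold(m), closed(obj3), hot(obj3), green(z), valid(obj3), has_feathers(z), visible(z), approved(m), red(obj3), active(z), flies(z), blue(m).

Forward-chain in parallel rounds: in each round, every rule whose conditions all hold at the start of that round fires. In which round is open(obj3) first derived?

Round 1: (ii) [IF valid(obj3) THEN penguin(z)]; (iii) [IF closed(obj3) THEN open(z)]; (iv) [IF has_feathers(z) and approved(m) THEN locked(m)]; (vi) [IF approved(m) THEN mammal(z)]; (ix) [IF flies(z) THEN metal(obj3)]; (x) [IF cold(m) and red(obj3) THEN swims(z)]; (xiv) [IF hot(obj3) THEN signed(obj3)]. New: penguin(z), open(z), locked(m), mammal(z), metal(obj3), swims(z), signed(obj3).
Round 2: (i) [IF locked(m) and metal(obj3) THEN bird(m)]; (vii) [IF swims(z) and valid(obj3) THEN ready(z)]. New: bird(m), ready(z).
Round 3: (v) [IF bird(m) and signed(obj3) THEN mammal(obj3)]; (xii) [IF ready(z) and closed(obj3) and penguin(z) THEN stale(m)]. New: mammal(obj3), stale(m).
Round 4: (viii) [IF blue(m) and stale(m) THEN small(m)]; (xiii) [IF mammal(obj3) and large(z) and stale(m) THEN open(obj3)]. New: small(m), open(obj3).
open(obj3) first appears in round 4.

4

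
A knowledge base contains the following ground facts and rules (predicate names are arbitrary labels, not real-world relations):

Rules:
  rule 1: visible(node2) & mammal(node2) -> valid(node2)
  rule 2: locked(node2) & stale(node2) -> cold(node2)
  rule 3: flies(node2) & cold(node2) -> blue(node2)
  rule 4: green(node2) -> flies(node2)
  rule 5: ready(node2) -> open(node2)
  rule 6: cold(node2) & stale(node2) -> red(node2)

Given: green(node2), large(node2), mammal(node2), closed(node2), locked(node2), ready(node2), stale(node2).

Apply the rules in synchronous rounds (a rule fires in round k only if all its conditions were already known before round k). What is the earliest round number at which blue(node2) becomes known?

Round 1 — rule 2, rule 4, rule 5, derive cold(node2), flies(node2), open(node2).
Round 2 — rule 3, rule 6, derive blue(node2), red(node2).
blue(node2) first appears in round 2.

2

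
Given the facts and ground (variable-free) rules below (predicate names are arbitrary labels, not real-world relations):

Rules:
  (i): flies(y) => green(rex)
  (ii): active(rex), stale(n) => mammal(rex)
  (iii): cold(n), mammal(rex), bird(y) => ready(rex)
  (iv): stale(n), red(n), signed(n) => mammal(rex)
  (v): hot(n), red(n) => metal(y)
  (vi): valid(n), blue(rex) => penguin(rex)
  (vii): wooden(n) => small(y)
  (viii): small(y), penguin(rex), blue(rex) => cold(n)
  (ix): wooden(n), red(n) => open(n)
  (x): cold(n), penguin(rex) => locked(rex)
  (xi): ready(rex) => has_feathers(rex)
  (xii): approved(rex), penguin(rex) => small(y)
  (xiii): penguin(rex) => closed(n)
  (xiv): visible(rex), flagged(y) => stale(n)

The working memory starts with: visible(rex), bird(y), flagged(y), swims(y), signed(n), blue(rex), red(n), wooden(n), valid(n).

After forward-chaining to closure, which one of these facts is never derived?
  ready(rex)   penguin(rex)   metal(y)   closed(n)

metal(y)

Round 1: (vi) [valid(n), blue(rex) => penguin(rex)]; (vii) [wooden(n) => small(y)]; (ix) [wooden(n), red(n) => open(n)]; (xiv) [visible(rex), flagged(y) => stale(n)]. Adds penguin(rex), small(y), open(n), stale(n).
Round 2: (iv) [stale(n), red(n), signed(n) => mammal(rex)]; (viii) [small(y), penguin(rex), blue(rex) => cold(n)]; (xiii) [penguin(rex) => closed(n)]. Adds mammal(rex), cold(n), closed(n).
Round 3: (iii) [cold(n), mammal(rex), bird(y) => ready(rex)]; (x) [cold(n), penguin(rex) => locked(rex)]. Adds ready(rex), locked(rex).
Round 4: (xi) [ready(rex) => has_feathers(rex)]. Adds has_feathers(rex).
Derived: penguin(rex) (round 1), ready(rex) (round 3), closed(n) (round 2). metal(y) never appears in any round.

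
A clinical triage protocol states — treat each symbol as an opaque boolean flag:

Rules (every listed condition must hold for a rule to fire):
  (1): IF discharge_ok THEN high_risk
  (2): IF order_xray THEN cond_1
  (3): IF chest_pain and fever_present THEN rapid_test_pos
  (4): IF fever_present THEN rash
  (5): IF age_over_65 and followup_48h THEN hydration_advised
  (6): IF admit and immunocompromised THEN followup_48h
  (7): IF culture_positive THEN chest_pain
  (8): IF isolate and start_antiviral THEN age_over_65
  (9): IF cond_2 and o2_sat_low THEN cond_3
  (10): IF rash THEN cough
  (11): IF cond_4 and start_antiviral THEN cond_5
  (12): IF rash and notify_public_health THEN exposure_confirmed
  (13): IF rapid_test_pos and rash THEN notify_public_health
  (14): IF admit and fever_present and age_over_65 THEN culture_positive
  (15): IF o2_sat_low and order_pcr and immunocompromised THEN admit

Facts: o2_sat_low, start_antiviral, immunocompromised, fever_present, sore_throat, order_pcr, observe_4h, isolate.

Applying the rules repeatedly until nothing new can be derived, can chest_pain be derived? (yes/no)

Round 1 — (4), (8), (15), derive rash, age_over_65, admit.
Round 2 — (6), (10), (14), derive followup_48h, cough, culture_positive.
Round 3 — (5), (7), derive hydration_advised, chest_pain.
Round 4 — (3), derive rapid_test_pos.
Round 5 — (13), derive notify_public_health.
Round 6 — (12), derive exposure_confirmed.
chest_pain appears in round 3, so it is derivable.

yes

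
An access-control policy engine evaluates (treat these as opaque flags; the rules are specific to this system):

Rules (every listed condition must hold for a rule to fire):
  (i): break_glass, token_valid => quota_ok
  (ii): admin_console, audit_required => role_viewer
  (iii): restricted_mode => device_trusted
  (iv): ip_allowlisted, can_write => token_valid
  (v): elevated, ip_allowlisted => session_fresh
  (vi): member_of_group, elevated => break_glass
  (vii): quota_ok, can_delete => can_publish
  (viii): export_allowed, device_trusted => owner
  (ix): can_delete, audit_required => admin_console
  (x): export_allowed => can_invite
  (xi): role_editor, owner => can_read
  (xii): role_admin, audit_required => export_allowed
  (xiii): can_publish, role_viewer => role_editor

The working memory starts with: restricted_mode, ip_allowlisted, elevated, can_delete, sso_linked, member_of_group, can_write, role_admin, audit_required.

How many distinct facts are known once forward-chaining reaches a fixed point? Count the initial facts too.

[1] (iii) [restricted_mode => device_trusted]; (iv) [ip_allowlisted, can_write => token_valid]; (v) [elevated, ip_allowlisted => session_fresh]; (vi) [member_of_group, elevated => break_glass]; (ix) [can_delete, audit_required => admin_console]; (xii) [role_admin, audit_required => export_allowed]. ⇒ new: device_trusted, token_valid, session_fresh, break_glass, admin_console, export_allowed.
[2] (i) [break_glass, token_valid => quota_ok]; (ii) [admin_console, audit_required => role_viewer]; (viii) [export_allowed, device_trusted => owner]; (x) [export_allowed => can_invite]. ⇒ new: quota_ok, role_viewer, owner, can_invite.
[3] (vii) [quota_ok, can_delete => can_publish]. ⇒ new: can_publish.
[4] (xiii) [can_publish, role_viewer => role_editor]. ⇒ new: role_editor.
[5] (xi) [role_editor, owner => can_read]. ⇒ new: can_read.
Closure: {admin_console, audit_required, break_glass, can_delete, can_invite, can_publish, can_read, can_write, device_trusted, elevated, export_allowed, ip_allowlisted, member_of_group, owner, quota_ok, restricted_mode, role_admin, role_editor, role_viewer, session_fresh, sso_linked, token_valid} — 22 facts.

22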